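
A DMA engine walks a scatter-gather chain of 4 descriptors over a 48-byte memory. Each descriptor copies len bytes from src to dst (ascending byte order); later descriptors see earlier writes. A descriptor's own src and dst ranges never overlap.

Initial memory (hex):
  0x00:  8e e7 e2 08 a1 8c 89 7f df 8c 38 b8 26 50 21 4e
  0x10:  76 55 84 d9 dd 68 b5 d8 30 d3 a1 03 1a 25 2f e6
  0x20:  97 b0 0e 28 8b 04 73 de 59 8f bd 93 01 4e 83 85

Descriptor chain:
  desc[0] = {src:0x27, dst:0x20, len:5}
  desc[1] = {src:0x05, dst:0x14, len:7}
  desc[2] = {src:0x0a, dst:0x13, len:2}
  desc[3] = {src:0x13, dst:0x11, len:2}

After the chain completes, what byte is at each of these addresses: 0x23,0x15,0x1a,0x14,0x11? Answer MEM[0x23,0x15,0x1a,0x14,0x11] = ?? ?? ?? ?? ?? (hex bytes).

MEM[0x23,0x15,0x1a,0x14,0x11] = bd 89 b8 b8 38

[0] 0x27->0x20 len=5 : de 59 8f bd 93
[1] 0x05->0x14 len=7 : 8c 89 7f df 8c 38 b8
[2] 0x0a->0x13 len=2 : 38 b8
[3] 0x13->0x11 len=2 : 38 b8
query mem[0x23]=0xbd, mem[0x15]=0x89, mem[0x1a]=0xb8, mem[0x14]=0xb8, mem[0x11]=0x38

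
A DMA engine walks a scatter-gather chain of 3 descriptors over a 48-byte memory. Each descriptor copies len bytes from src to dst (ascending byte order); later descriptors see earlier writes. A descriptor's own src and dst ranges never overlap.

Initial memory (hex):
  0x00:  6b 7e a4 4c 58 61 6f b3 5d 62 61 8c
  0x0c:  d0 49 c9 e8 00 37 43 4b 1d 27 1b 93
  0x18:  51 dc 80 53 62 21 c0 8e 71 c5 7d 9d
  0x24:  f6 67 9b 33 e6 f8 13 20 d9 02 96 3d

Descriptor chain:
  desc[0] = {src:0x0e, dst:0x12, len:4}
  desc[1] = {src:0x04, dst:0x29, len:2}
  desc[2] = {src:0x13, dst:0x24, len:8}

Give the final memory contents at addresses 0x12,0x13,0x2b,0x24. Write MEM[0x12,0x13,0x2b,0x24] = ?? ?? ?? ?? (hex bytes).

#0 dst[0x12+4] := {0xc9,0xe8,0x00,0x37}
#1 dst[0x29+2] := {0x58,0x61}
#2 dst[0x24+8] := {0xe8,0x00,0x37,0x1b,0x93,0x51,0xdc,0x80}
query mem[0x12]=0xc9, mem[0x13]=0xe8, mem[0x2b]=0x80, mem[0x24]=0xe8

MEM[0x12,0x13,0x2b,0x24] = c9 e8 80 e8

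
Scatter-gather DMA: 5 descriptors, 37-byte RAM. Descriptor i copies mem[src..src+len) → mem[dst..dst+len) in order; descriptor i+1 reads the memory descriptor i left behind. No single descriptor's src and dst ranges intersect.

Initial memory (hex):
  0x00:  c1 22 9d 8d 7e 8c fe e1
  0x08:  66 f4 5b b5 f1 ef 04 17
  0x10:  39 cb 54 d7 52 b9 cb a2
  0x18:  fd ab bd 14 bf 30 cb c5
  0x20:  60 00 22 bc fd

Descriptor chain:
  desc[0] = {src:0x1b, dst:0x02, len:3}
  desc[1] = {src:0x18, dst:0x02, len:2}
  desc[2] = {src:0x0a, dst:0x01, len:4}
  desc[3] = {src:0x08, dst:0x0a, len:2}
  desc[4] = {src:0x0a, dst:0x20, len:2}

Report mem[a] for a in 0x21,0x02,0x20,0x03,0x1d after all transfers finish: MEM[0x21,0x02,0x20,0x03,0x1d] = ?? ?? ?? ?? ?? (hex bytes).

MEM[0x21,0x02,0x20,0x03,0x1d] = f4 b5 66 f1 30

[0] 0x1b->0x02 len=3 : 14 bf 30
[1] 0x18->0x02 len=2 : fd ab
[2] 0x0a->0x01 len=4 : 5b b5 f1 ef
[3] 0x08->0x0a len=2 : 66 f4
[4] 0x0a->0x20 len=2 : 66 f4
query mem[0x21]=0xf4, mem[0x02]=0xb5, mem[0x20]=0x66, mem[0x03]=0xf1, mem[0x1d]=0x30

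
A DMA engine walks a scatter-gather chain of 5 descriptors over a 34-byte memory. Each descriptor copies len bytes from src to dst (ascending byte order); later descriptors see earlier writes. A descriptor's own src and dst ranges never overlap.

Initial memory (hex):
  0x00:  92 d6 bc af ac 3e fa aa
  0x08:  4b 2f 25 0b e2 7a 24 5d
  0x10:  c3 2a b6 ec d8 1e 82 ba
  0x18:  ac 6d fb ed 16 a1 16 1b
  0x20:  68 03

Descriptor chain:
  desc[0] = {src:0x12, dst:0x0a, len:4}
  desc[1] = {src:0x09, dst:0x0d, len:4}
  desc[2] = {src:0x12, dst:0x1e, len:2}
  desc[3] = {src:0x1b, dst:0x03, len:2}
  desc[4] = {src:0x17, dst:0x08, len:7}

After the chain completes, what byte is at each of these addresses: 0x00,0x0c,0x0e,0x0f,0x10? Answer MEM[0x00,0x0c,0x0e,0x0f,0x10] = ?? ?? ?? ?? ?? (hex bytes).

  after D0: wrote 4B at 0x0a = b6ecd81e
  after D1: wrote 4B at 0x0d = 2fb6ecd8
  after D2: wrote 2B at 0x1e = b6ec
  after D3: wrote 2B at 0x03 = ed16
  after D4: wrote 7B at 0x08 = baac6dfbed16a1
query mem[0x00]=0x92, mem[0x0c]=0xed, mem[0x0e]=0xa1, mem[0x0f]=0xec, mem[0x10]=0xd8

MEM[0x00,0x0c,0x0e,0x0f,0x10] = 92 ed a1 ec d8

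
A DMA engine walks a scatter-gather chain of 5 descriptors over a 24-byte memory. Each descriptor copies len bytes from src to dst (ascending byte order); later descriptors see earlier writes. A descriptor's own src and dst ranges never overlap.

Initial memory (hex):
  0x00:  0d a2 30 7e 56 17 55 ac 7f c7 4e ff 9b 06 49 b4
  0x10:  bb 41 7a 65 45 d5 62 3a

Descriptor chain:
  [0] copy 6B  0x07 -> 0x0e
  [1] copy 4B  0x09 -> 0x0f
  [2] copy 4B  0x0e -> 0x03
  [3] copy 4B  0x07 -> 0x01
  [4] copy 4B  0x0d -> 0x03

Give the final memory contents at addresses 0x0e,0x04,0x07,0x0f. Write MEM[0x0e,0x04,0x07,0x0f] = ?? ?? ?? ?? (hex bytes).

[0] 0x07->0x0e len=6 : ac 7f c7 4e ff 9b
[1] 0x09->0x0f len=4 : c7 4e ff 9b
[2] 0x0e->0x03 len=4 : ac c7 4e ff
[3] 0x07->0x01 len=4 : ac 7f c7 4e
[4] 0x0d->0x03 len=4 : 06 ac c7 4e
query mem[0x0e]=0xac, mem[0x04]=0xac, mem[0x07]=0xac, mem[0x0f]=0xc7

MEM[0x0e,0x04,0x07,0x0f] = ac ac ac c7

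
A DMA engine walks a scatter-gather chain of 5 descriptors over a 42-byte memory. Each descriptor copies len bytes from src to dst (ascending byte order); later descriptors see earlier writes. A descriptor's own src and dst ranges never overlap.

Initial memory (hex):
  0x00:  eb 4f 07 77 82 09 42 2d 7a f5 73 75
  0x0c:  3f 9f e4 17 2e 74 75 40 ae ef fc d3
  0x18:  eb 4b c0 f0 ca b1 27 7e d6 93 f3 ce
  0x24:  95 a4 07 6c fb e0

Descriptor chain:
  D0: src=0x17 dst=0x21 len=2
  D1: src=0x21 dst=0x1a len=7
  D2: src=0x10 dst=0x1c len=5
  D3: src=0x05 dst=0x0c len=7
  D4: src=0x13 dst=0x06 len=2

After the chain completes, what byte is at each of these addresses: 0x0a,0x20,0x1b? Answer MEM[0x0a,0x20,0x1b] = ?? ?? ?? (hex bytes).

[0] 0x17->0x21 len=2 : d3 eb
[1] 0x21->0x1a len=7 : d3 eb ce 95 a4 07 6c
[2] 0x10->0x1c len=5 : 2e 74 75 40 ae
[3] 0x05->0x0c len=7 : 09 42 2d 7a f5 73 75
[4] 0x13->0x06 len=2 : 40 ae
query mem[0x0a]=0x73, mem[0x20]=0xae, mem[0x1b]=0xeb

MEM[0x0a,0x20,0x1b] = 73 ae eb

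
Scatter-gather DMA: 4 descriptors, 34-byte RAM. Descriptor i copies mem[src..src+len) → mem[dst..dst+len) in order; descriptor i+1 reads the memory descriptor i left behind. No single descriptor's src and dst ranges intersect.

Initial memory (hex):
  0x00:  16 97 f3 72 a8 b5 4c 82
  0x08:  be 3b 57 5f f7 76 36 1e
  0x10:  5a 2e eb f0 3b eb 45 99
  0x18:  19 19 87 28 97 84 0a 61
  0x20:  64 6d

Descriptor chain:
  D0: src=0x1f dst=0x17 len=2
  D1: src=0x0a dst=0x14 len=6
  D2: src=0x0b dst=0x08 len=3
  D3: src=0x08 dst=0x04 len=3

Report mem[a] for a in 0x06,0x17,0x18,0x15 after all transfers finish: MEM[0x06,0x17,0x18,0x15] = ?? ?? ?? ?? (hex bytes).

MEM[0x06,0x17,0x18,0x15] = 76 76 36 5f

  after D0: wrote 2B at 0x17 = 6164
  after D1: wrote 6B at 0x14 = 575ff776361e
  after D2: wrote 3B at 0x08 = 5ff776
  after D3: wrote 3B at 0x04 = 5ff776
query mem[0x06]=0x76, mem[0x17]=0x76, mem[0x18]=0x36, mem[0x15]=0x5f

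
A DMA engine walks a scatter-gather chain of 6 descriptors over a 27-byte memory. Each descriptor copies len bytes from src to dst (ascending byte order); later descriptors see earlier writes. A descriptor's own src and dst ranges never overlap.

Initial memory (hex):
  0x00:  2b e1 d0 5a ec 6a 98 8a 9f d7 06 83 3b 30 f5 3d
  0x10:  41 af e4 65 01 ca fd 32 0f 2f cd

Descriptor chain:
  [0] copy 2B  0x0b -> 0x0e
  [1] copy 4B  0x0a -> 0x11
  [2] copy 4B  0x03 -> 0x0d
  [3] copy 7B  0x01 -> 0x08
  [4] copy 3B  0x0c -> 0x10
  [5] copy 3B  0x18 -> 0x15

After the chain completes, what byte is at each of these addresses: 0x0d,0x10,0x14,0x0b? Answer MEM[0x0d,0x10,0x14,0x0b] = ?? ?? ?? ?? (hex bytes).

MEM[0x0d,0x10,0x14,0x0b] = 98 6a 30 ec

D0: mem[0x0e..0x0f] <- [83 3b]
D1: mem[0x11..0x14] <- [06 83 3b 30]
D2: mem[0x0d..0x10] <- [5a ec 6a 98]
D3: mem[0x08..0x0e] <- [e1 d0 5a ec 6a 98 8a]
D4: mem[0x10..0x12] <- [6a 98 8a]
D5: mem[0x15..0x17] <- [0f 2f cd]
query mem[0x0d]=0x98, mem[0x10]=0x6a, mem[0x14]=0x30, mem[0x0b]=0xec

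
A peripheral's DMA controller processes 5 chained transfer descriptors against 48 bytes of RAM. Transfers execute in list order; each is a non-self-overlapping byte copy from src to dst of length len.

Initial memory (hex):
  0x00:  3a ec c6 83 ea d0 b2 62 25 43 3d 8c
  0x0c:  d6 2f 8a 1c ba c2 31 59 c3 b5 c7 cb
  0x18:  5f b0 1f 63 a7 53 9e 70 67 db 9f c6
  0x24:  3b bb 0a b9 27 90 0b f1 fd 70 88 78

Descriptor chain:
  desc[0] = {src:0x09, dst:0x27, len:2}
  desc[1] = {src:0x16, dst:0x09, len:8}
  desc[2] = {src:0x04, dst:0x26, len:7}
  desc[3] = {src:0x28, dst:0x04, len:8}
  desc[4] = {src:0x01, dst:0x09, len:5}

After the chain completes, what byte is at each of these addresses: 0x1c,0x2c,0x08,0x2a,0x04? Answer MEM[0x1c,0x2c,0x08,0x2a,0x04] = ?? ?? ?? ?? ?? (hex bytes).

MEM[0x1c,0x2c,0x08,0x2a,0x04] = a7 cb cb 25 b2

#0 dst[0x27+2] := {0x43,0x3d}
#1 dst[0x09+8] := {0xc7,0xcb,0x5f,0xb0,0x1f,0x63,0xa7,0x53}
#2 dst[0x26+7] := {0xea,0xd0,0xb2,0x62,0x25,0xc7,0xcb}
#3 dst[0x04+8] := {0xb2,0x62,0x25,0xc7,0xcb,0x70,0x88,0x78}
#4 dst[0x09+5] := {0xec,0xc6,0x83,0xb2,0x62}
query mem[0x1c]=0xa7, mem[0x2c]=0xcb, mem[0x08]=0xcb, mem[0x2a]=0x25, mem[0x04]=0xb2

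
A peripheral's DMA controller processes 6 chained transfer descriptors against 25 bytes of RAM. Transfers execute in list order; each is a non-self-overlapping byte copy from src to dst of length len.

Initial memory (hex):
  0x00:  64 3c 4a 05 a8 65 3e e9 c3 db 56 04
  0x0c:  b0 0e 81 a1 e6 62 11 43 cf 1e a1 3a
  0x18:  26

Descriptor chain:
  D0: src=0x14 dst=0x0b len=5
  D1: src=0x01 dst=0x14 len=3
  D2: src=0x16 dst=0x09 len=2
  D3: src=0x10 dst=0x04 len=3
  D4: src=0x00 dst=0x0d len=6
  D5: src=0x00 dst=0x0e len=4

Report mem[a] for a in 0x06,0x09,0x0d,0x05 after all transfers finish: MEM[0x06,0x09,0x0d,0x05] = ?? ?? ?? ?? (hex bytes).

MEM[0x06,0x09,0x0d,0x05] = 11 05 64 62

  after D0: wrote 5B at 0x0b = cf1ea13a26
  after D1: wrote 3B at 0x14 = 3c4a05
  after D2: wrote 2B at 0x09 = 053a
  after D3: wrote 3B at 0x04 = e66211
  after D4: wrote 6B at 0x0d = 643c4a05e662
  after D5: wrote 4B at 0x0e = 643c4a05
query mem[0x06]=0x11, mem[0x09]=0x05, mem[0x0d]=0x64, mem[0x05]=0x62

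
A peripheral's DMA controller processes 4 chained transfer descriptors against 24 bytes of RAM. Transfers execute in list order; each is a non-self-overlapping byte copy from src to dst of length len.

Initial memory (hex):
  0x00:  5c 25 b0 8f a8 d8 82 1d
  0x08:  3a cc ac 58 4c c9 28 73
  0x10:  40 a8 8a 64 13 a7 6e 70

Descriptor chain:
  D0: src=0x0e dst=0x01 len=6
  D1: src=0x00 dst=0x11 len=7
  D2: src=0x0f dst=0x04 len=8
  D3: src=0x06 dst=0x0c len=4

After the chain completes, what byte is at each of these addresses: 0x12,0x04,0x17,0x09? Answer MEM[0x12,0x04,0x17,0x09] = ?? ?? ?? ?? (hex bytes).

D0: mem[0x01..0x06] <- [28 73 40 a8 8a 64]
D1: mem[0x11..0x17] <- [5c 28 73 40 a8 8a 64]
D2: mem[0x04..0x0b] <- [73 40 5c 28 73 40 a8 8a]
D3: mem[0x0c..0x0f] <- [5c 28 73 40]
query mem[0x12]=0x28, mem[0x04]=0x73, mem[0x17]=0x64, mem[0x09]=0x40

MEM[0x12,0x04,0x17,0x09] = 28 73 64 40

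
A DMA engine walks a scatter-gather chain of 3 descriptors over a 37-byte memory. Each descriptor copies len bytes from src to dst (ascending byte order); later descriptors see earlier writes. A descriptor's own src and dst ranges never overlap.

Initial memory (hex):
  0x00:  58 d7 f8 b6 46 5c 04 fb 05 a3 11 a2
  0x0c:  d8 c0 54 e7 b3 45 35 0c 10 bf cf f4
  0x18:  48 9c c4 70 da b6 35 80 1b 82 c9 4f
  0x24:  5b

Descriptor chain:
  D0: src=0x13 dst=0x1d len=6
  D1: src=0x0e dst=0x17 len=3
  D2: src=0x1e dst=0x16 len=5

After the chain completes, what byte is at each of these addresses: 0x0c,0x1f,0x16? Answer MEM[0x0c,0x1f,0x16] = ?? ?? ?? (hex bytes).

MEM[0x0c,0x1f,0x16] = d8 bf 10

D0: mem[0x1d..0x22] <- [0c 10 bf cf f4 48]
D1: mem[0x17..0x19] <- [54 e7 b3]
D2: mem[0x16..0x1a] <- [10 bf cf f4 48]
query mem[0x0c]=0xd8, mem[0x1f]=0xbf, mem[0x16]=0x10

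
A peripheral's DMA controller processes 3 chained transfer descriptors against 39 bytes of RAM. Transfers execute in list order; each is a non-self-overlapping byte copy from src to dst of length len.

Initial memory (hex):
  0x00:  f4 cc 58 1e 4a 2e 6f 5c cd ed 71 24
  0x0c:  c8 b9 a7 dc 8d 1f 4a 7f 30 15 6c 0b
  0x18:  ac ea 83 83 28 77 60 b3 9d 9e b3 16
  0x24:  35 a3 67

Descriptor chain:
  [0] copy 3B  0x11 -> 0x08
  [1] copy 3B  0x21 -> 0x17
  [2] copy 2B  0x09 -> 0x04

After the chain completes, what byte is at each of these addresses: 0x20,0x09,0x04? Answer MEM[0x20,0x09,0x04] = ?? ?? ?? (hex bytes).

D0: mem[0x08..0x0a] <- [1f 4a 7f]
D1: mem[0x17..0x19] <- [9e b3 16]
D2: mem[0x04..0x05] <- [4a 7f]
query mem[0x20]=0x9d, mem[0x09]=0x4a, mem[0x04]=0x4a

MEM[0x20,0x09,0x04] = 9d 4a 4a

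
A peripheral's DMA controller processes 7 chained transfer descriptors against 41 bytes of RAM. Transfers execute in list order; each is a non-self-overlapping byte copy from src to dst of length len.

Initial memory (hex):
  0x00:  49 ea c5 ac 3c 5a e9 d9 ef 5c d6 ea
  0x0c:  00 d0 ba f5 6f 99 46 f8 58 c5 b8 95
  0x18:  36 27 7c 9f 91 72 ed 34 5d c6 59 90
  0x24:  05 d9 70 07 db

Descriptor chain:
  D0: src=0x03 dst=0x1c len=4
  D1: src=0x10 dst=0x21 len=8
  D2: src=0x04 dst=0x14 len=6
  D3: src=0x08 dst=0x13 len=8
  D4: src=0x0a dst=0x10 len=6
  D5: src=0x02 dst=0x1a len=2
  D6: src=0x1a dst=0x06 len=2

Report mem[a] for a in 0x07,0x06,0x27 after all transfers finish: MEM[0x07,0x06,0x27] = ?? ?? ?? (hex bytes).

MEM[0x07,0x06,0x27] = ac c5 b8

  after D0: wrote 4B at 0x1c = ac3c5ae9
  after D1: wrote 8B at 0x21 = 6f9946f858c5b895
  after D2: wrote 6B at 0x14 = 3c5ae9d9ef5c
  after D3: wrote 8B at 0x13 = ef5cd6ea00d0baf5
  after D4: wrote 6B at 0x10 = d6ea00d0baf5
  after D5: wrote 2B at 0x1a = c5ac
  after D6: wrote 2B at 0x06 = c5ac
query mem[0x07]=0xac, mem[0x06]=0xc5, mem[0x27]=0xb8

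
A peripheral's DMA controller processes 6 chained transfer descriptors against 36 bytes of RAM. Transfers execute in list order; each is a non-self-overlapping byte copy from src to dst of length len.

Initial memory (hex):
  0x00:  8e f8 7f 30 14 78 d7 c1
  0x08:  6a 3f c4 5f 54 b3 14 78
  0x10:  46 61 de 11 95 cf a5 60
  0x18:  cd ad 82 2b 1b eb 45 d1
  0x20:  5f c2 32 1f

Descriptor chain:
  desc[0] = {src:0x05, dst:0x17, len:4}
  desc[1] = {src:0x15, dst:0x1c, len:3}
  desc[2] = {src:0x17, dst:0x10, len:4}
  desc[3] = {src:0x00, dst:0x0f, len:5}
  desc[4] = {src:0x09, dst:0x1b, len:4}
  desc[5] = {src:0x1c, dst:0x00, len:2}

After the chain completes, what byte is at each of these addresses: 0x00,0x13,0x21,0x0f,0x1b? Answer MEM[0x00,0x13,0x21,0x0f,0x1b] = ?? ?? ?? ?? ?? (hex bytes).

MEM[0x00,0x13,0x21,0x0f,0x1b] = c4 14 c2 8e 3f

#0 dst[0x17+4] := {0x78,0xd7,0xc1,0x6a}
#1 dst[0x1c+3] := {0xcf,0xa5,0x78}
#2 dst[0x10+4] := {0x78,0xd7,0xc1,0x6a}
#3 dst[0x0f+5] := {0x8e,0xf8,0x7f,0x30,0x14}
#4 dst[0x1b+4] := {0x3f,0xc4,0x5f,0x54}
#5 dst[0x00+2] := {0xc4,0x5f}
query mem[0x00]=0xc4, mem[0x13]=0x14, mem[0x21]=0xc2, mem[0x0f]=0x8e, mem[0x1b]=0x3f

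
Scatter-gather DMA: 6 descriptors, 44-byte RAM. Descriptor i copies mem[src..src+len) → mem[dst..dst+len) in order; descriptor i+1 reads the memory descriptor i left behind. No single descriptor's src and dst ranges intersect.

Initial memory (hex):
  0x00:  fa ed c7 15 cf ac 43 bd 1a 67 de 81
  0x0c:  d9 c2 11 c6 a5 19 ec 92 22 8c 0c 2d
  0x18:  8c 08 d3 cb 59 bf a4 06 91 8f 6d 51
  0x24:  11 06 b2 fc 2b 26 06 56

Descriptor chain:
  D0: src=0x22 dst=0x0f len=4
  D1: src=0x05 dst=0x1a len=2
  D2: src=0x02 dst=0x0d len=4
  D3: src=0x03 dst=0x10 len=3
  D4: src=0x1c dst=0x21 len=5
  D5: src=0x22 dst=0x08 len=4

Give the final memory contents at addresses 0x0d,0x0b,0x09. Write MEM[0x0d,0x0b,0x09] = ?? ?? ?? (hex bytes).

MEM[0x0d,0x0b,0x09] = c7 91 a4

  after D0: wrote 4B at 0x0f = 6d511106
  after D1: wrote 2B at 0x1a = ac43
  after D2: wrote 4B at 0x0d = c715cfac
  after D3: wrote 3B at 0x10 = 15cfac
  after D4: wrote 5B at 0x21 = 59bfa40691
  after D5: wrote 4B at 0x08 = bfa40691
query mem[0x0d]=0xc7, mem[0x0b]=0x91, mem[0x09]=0xa4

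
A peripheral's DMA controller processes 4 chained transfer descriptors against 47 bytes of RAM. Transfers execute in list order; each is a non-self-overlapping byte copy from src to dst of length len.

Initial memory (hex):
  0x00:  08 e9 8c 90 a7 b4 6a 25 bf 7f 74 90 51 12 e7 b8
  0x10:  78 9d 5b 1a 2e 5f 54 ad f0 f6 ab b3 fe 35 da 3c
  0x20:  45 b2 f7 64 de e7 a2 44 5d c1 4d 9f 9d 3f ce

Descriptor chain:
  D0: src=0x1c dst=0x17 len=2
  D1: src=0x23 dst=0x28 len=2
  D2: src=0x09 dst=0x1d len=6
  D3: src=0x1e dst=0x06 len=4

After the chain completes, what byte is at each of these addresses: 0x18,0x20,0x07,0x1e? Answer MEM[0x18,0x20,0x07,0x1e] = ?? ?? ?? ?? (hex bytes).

MEM[0x18,0x20,0x07,0x1e] = 35 51 90 74

[0] 0x1c->0x17 len=2 : fe 35
[1] 0x23->0x28 len=2 : 64 de
[2] 0x09->0x1d len=6 : 7f 74 90 51 12 e7
[3] 0x1e->0x06 len=4 : 74 90 51 12
query mem[0x18]=0x35, mem[0x20]=0x51, mem[0x07]=0x90, mem[0x1e]=0x74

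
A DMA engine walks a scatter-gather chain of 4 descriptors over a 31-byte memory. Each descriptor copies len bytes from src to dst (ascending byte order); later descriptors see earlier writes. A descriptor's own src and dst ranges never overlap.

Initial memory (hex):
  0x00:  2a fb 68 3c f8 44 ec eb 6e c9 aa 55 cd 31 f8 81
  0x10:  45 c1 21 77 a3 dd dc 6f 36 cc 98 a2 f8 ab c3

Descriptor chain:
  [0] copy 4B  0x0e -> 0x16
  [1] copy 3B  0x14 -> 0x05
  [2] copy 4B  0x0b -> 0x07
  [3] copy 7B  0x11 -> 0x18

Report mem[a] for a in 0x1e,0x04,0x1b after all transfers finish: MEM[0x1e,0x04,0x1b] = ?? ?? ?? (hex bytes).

MEM[0x1e,0x04,0x1b] = 81 f8 a3

D0: mem[0x16..0x19] <- [f8 81 45 c1]
D1: mem[0x05..0x07] <- [a3 dd f8]
D2: mem[0x07..0x0a] <- [55 cd 31 f8]
D3: mem[0x18..0x1e] <- [c1 21 77 a3 dd f8 81]
query mem[0x1e]=0x81, mem[0x04]=0xf8, mem[0x1b]=0xa3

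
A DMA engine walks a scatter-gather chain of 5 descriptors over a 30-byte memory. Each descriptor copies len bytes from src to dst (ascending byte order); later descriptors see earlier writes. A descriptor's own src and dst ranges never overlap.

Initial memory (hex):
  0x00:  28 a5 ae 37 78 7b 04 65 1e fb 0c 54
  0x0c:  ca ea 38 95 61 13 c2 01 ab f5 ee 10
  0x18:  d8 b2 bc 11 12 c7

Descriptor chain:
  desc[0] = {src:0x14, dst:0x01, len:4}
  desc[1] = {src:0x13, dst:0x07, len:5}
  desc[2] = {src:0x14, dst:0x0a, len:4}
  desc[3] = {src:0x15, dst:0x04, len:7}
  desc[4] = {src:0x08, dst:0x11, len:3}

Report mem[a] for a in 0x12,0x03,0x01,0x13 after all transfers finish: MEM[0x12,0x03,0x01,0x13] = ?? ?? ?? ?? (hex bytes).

MEM[0x12,0x03,0x01,0x13] = bc ee ab 11

  after D0: wrote 4B at 0x01 = abf5ee10
  after D1: wrote 5B at 0x07 = 01abf5ee10
  after D2: wrote 4B at 0x0a = abf5ee10
  after D3: wrote 7B at 0x04 = f5ee10d8b2bc11
  after D4: wrote 3B at 0x11 = b2bc11
query mem[0x12]=0xbc, mem[0x03]=0xee, mem[0x01]=0xab, mem[0x13]=0x11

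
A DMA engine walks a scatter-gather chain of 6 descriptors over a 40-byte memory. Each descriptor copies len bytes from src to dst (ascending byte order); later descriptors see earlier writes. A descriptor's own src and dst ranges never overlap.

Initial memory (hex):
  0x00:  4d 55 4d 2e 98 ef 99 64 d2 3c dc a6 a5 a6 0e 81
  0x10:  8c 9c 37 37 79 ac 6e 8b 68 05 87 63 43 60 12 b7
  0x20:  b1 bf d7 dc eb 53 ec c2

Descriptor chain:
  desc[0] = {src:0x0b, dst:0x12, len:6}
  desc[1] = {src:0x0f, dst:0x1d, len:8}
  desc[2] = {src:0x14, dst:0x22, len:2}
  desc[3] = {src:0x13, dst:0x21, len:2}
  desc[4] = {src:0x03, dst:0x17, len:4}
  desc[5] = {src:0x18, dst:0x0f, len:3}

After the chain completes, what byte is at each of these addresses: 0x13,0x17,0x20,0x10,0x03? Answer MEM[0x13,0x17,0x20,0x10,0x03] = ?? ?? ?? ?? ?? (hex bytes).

MEM[0x13,0x17,0x20,0x10,0x03] = a5 2e a6 ef 2e

  after D0: wrote 6B at 0x12 = a6a5a60e818c
  after D1: wrote 8B at 0x1d = 818c9ca6a5a60e81
  after D2: wrote 2B at 0x22 = a60e
  after D3: wrote 2B at 0x21 = a5a6
  after D4: wrote 4B at 0x17 = 2e98ef99
  after D5: wrote 3B at 0x0f = 98ef99
query mem[0x13]=0xa5, mem[0x17]=0x2e, mem[0x20]=0xa6, mem[0x10]=0xef, mem[0x03]=0x2e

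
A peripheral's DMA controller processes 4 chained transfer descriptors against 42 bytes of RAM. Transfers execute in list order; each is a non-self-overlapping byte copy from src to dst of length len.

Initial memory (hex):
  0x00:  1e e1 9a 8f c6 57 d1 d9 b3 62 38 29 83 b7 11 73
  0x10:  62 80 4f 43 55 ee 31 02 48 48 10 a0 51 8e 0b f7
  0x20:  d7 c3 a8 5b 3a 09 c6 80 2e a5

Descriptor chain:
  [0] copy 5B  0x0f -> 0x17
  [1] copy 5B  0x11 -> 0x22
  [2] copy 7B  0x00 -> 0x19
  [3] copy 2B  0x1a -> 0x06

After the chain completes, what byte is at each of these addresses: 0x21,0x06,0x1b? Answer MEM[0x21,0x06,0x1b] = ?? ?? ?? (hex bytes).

MEM[0x21,0x06,0x1b] = c3 e1 9a

  after D0: wrote 5B at 0x17 = 7362804f43
  after D1: wrote 5B at 0x22 = 804f4355ee
  after D2: wrote 7B at 0x19 = 1ee19a8fc657d1
  after D3: wrote 2B at 0x06 = e19a
query mem[0x21]=0xc3, mem[0x06]=0xe1, mem[0x1b]=0x9a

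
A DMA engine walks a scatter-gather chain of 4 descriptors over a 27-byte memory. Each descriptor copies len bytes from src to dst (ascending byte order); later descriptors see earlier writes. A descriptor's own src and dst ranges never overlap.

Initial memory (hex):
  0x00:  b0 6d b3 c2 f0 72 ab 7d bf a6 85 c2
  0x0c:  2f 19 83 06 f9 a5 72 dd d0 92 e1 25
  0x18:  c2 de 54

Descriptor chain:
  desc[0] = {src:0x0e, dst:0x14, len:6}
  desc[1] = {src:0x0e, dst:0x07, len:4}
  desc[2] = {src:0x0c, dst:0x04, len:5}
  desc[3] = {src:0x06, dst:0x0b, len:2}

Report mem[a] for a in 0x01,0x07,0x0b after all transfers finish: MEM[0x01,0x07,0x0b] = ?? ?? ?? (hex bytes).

D0: mem[0x14..0x19] <- [83 06 f9 a5 72 dd]
D1: mem[0x07..0x0a] <- [83 06 f9 a5]
D2: mem[0x04..0x08] <- [2f 19 83 06 f9]
D3: mem[0x0b..0x0c] <- [83 06]
query mem[0x01]=0x6d, mem[0x07]=0x06, mem[0x0b]=0x83

MEM[0x01,0x07,0x0b] = 6d 06 83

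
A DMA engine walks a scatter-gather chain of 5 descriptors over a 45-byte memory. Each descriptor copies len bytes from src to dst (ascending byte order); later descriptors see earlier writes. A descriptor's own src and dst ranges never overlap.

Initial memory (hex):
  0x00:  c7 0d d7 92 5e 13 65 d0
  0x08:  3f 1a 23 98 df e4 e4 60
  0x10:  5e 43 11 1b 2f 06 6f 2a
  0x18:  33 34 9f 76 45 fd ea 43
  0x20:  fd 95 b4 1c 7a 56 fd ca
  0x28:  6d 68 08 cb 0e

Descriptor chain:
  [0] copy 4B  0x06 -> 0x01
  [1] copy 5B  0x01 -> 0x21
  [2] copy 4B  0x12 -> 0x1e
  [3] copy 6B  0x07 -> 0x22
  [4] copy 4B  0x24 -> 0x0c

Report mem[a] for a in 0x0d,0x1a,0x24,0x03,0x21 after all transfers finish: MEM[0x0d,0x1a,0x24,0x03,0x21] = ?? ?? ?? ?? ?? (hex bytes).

MEM[0x0d,0x1a,0x24,0x03,0x21] = 23 9f 1a 3f 06

D0: mem[0x01..0x04] <- [65 d0 3f 1a]
D1: mem[0x21..0x25] <- [65 d0 3f 1a 13]
D2: mem[0x1e..0x21] <- [11 1b 2f 06]
D3: mem[0x22..0x27] <- [d0 3f 1a 23 98 df]
D4: mem[0x0c..0x0f] <- [1a 23 98 df]
query mem[0x0d]=0x23, mem[0x1a]=0x9f, mem[0x24]=0x1a, mem[0x03]=0x3f, mem[0x21]=0x06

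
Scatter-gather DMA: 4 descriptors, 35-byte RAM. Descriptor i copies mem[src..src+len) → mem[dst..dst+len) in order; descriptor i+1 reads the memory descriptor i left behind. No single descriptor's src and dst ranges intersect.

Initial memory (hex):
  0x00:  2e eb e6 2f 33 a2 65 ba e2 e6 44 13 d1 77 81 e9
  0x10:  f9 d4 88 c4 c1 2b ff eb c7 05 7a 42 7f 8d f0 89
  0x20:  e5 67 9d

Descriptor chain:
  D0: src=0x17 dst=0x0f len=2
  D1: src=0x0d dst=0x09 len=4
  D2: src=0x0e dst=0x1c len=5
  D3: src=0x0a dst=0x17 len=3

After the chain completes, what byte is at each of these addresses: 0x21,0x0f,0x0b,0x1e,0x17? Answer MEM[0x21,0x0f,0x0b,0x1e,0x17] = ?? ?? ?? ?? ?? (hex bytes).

MEM[0x21,0x0f,0x0b,0x1e,0x17] = 67 eb eb c7 81

#0 dst[0x0f+2] := {0xeb,0xc7}
#1 dst[0x09+4] := {0x77,0x81,0xeb,0xc7}
#2 dst[0x1c+5] := {0x81,0xeb,0xc7,0xd4,0x88}
#3 dst[0x17+3] := {0x81,0xeb,0xc7}
query mem[0x21]=0x67, mem[0x0f]=0xeb, mem[0x0b]=0xeb, mem[0x1e]=0xc7, mem[0x17]=0x81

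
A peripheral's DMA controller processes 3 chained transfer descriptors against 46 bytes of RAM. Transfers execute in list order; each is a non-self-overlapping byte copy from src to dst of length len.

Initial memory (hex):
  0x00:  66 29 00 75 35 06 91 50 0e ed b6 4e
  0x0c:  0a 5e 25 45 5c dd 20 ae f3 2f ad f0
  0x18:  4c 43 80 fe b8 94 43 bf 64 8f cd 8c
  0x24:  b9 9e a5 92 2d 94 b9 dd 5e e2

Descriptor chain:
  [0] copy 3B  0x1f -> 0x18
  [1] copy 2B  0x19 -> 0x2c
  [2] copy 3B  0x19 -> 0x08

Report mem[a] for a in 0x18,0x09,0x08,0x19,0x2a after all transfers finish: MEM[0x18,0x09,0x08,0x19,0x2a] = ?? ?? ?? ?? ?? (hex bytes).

  after D0: wrote 3B at 0x18 = bf648f
  after D1: wrote 2B at 0x2c = 648f
  after D2: wrote 3B at 0x08 = 648ffe
query mem[0x18]=0xbf, mem[0x09]=0x8f, mem[0x08]=0x64, mem[0x19]=0x64, mem[0x2a]=0xb9

MEM[0x18,0x09,0x08,0x19,0x2a] = bf 8f 64 64 b9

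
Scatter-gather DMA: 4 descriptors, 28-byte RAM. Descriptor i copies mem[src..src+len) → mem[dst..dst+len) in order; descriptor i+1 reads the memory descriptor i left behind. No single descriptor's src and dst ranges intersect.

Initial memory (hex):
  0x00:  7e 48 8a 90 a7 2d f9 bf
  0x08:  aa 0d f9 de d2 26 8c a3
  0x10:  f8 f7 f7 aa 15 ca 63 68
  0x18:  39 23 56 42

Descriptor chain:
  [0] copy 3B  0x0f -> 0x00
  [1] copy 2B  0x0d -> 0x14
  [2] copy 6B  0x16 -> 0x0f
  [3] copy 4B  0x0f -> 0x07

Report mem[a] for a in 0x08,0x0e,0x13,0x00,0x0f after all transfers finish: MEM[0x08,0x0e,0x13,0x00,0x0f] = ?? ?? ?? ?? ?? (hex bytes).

MEM[0x08,0x0e,0x13,0x00,0x0f] = 68 8c 56 a3 63

#0 dst[0x00+3] := {0xa3,0xf8,0xf7}
#1 dst[0x14+2] := {0x26,0x8c}
#2 dst[0x0f+6] := {0x63,0x68,0x39,0x23,0x56,0x42}
#3 dst[0x07+4] := {0x63,0x68,0x39,0x23}
query mem[0x08]=0x68, mem[0x0e]=0x8c, mem[0x13]=0x56, mem[0x00]=0xa3, mem[0x0f]=0x63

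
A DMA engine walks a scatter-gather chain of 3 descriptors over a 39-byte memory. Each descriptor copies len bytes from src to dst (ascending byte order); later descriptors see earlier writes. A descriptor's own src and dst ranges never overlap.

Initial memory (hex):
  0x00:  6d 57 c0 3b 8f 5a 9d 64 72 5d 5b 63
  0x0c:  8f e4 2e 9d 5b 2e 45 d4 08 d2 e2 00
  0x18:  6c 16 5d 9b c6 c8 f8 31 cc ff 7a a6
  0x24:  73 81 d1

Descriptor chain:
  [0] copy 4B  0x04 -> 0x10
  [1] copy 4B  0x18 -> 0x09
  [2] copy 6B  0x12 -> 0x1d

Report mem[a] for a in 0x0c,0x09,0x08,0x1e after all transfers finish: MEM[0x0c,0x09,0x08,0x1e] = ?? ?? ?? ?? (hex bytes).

D0: mem[0x10..0x13] <- [8f 5a 9d 64]
D1: mem[0x09..0x0c] <- [6c 16 5d 9b]
D2: mem[0x1d..0x22] <- [9d 64 08 d2 e2 00]
query mem[0x0c]=0x9b, mem[0x09]=0x6c, mem[0x08]=0x72, mem[0x1e]=0x64

MEM[0x0c,0x09,0x08,0x1e] = 9b 6c 72 64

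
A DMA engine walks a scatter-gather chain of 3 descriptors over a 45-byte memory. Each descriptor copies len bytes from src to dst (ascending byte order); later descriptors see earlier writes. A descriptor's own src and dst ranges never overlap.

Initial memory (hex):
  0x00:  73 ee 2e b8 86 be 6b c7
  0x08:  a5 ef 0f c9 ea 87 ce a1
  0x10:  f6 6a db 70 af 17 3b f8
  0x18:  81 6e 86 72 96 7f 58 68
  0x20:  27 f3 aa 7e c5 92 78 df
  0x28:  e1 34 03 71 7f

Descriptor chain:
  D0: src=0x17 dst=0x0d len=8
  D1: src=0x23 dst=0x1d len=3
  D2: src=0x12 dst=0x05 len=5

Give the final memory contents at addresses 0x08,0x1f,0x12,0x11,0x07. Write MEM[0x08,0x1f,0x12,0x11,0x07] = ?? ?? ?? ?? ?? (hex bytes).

D0: mem[0x0d..0x14] <- [f8 81 6e 86 72 96 7f 58]
D1: mem[0x1d..0x1f] <- [7e c5 92]
D2: mem[0x05..0x09] <- [96 7f 58 17 3b]
query mem[0x08]=0x17, mem[0x1f]=0x92, mem[0x12]=0x96, mem[0x11]=0x72, mem[0x07]=0x58

MEM[0x08,0x1f,0x12,0x11,0x07] = 17 92 96 72 58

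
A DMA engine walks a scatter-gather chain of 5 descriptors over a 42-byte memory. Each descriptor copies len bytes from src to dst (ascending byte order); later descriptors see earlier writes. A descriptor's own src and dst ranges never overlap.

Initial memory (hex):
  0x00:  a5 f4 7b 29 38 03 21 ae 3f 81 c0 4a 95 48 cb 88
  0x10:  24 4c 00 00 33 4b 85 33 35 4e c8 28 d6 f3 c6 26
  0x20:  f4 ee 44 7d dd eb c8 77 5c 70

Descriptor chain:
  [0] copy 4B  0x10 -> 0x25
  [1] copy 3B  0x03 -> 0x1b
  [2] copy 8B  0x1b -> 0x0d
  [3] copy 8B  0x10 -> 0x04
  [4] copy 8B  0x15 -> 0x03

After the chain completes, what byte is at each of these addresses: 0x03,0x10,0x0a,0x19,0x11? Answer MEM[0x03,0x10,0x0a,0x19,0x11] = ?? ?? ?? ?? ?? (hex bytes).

MEM[0x03,0x10,0x0a,0x19,0x11] = 4b c6 38 4e 26

  after D0: wrote 4B at 0x25 = 244c0000
  after D1: wrote 3B at 0x1b = 293803
  after D2: wrote 8B at 0x0d = 293803c626f4ee44
  after D3: wrote 8B at 0x04 = c626f4ee444b8533
  after D4: wrote 8B at 0x03 = 4b8533354ec82938
query mem[0x03]=0x4b, mem[0x10]=0xc6, mem[0x0a]=0x38, mem[0x19]=0x4e, mem[0x11]=0x26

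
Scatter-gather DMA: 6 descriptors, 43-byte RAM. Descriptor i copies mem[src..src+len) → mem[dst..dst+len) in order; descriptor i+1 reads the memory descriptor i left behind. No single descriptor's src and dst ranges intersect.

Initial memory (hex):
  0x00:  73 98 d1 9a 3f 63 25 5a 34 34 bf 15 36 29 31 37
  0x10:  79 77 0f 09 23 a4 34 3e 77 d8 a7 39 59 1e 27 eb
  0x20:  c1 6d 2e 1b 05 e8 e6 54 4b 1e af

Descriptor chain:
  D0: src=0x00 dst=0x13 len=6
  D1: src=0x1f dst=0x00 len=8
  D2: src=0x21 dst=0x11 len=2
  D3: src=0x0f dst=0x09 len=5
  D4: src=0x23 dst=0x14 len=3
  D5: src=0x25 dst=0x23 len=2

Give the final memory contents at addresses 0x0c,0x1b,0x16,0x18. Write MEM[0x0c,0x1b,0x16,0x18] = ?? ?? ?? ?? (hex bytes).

[0] 0x00->0x13 len=6 : 73 98 d1 9a 3f 63
[1] 0x1f->0x00 len=8 : eb c1 6d 2e 1b 05 e8 e6
[2] 0x21->0x11 len=2 : 6d 2e
[3] 0x0f->0x09 len=5 : 37 79 6d 2e 73
[4] 0x23->0x14 len=3 : 1b 05 e8
[5] 0x25->0x23 len=2 : e8 e6
query mem[0x0c]=0x2e, mem[0x1b]=0x39, mem[0x16]=0xe8, mem[0x18]=0x63

MEM[0x0c,0x1b,0x16,0x18] = 2e 39 e8 63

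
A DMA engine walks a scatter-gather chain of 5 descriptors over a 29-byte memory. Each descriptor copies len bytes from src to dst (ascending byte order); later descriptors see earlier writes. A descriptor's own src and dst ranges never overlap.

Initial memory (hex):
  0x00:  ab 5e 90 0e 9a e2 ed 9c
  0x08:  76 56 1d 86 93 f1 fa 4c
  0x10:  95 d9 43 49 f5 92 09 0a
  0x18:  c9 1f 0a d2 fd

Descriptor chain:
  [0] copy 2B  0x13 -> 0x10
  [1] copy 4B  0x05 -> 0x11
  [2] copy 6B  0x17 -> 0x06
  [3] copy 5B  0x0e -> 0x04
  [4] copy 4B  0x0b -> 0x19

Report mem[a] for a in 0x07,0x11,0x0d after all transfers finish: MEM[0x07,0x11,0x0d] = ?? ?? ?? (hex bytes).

MEM[0x07,0x11,0x0d] = e2 e2 f1

#0 dst[0x10+2] := {0x49,0xf5}
#1 dst[0x11+4] := {0xe2,0xed,0x9c,0x76}
#2 dst[0x06+6] := {0x0a,0xc9,0x1f,0x0a,0xd2,0xfd}
#3 dst[0x04+5] := {0xfa,0x4c,0x49,0xe2,0xed}
#4 dst[0x19+4] := {0xfd,0x93,0xf1,0xfa}
query mem[0x07]=0xe2, mem[0x11]=0xe2, mem[0x0d]=0xf1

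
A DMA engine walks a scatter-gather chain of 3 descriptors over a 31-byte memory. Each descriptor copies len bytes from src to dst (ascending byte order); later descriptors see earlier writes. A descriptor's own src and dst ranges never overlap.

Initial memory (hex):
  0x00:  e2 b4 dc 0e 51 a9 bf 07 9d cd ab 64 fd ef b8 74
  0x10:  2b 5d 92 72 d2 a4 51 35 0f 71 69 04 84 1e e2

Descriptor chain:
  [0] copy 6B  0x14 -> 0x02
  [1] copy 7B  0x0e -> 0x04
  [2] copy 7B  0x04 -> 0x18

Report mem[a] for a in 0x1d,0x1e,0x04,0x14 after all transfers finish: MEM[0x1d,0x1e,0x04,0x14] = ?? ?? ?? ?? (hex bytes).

#0 dst[0x02+6] := {0xd2,0xa4,0x51,0x35,0x0f,0x71}
#1 dst[0x04+7] := {0xb8,0x74,0x2b,0x5d,0x92,0x72,0xd2}
#2 dst[0x18+7] := {0xb8,0x74,0x2b,0x5d,0x92,0x72,0xd2}
query mem[0x1d]=0x72, mem[0x1e]=0xd2, mem[0x04]=0xb8, mem[0x14]=0xd2

MEM[0x1d,0x1e,0x04,0x14] = 72 d2 b8 d2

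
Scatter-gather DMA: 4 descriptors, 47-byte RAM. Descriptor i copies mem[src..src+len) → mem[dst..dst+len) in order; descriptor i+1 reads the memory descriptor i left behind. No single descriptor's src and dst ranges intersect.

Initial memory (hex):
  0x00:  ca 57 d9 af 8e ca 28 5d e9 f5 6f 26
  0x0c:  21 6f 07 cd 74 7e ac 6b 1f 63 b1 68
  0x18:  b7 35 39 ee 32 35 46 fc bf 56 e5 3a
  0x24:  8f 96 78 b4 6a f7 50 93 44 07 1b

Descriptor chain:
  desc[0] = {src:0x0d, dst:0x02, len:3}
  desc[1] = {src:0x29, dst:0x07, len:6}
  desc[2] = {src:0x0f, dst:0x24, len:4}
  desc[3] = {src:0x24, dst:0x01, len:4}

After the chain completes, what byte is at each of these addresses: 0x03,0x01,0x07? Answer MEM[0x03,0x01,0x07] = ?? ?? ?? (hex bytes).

#0 dst[0x02+3] := {0x6f,0x07,0xcd}
#1 dst[0x07+6] := {0xf7,0x50,0x93,0x44,0x07,0x1b}
#2 dst[0x24+4] := {0xcd,0x74,0x7e,0xac}
#3 dst[0x01+4] := {0xcd,0x74,0x7e,0xac}
query mem[0x03]=0x7e, mem[0x01]=0xcd, mem[0x07]=0xf7

MEM[0x03,0x01,0x07] = 7e cd f7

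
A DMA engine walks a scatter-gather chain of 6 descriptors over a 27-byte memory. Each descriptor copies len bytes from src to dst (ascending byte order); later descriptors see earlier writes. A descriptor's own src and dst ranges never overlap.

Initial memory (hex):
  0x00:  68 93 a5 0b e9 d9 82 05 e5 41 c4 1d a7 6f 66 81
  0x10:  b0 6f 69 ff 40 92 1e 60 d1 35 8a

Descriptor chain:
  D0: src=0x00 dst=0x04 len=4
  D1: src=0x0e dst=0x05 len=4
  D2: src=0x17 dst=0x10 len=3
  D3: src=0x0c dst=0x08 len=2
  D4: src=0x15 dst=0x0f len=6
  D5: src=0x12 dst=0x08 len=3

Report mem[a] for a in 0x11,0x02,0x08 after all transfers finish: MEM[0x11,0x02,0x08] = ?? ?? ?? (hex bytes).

MEM[0x11,0x02,0x08] = 60 a5 d1

[0] 0x00->0x04 len=4 : 68 93 a5 0b
[1] 0x0e->0x05 len=4 : 66 81 b0 6f
[2] 0x17->0x10 len=3 : 60 d1 35
[3] 0x0c->0x08 len=2 : a7 6f
[4] 0x15->0x0f len=6 : 92 1e 60 d1 35 8a
[5] 0x12->0x08 len=3 : d1 35 8a
query mem[0x11]=0x60, mem[0x02]=0xa5, mem[0x08]=0xd1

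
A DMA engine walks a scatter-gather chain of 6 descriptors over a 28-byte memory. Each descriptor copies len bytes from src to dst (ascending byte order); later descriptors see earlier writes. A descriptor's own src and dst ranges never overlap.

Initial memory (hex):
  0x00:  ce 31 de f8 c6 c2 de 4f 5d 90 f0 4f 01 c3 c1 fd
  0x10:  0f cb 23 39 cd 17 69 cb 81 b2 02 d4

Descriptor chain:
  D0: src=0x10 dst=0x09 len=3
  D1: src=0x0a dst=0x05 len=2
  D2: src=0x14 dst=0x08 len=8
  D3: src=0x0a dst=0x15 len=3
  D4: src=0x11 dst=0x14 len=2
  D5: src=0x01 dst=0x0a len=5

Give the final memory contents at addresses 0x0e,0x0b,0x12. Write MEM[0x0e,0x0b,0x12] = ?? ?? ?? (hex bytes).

  after D0: wrote 3B at 0x09 = 0fcb23
  after D1: wrote 2B at 0x05 = cb23
  after D2: wrote 8B at 0x08 = cd1769cb81b202d4
  after D3: wrote 3B at 0x15 = 69cb81
  after D4: wrote 2B at 0x14 = cb23
  after D5: wrote 5B at 0x0a = 31def8c6cb
query mem[0x0e]=0xcb, mem[0x0b]=0xde, mem[0x12]=0x23

MEM[0x0e,0x0b,0x12] = cb de 23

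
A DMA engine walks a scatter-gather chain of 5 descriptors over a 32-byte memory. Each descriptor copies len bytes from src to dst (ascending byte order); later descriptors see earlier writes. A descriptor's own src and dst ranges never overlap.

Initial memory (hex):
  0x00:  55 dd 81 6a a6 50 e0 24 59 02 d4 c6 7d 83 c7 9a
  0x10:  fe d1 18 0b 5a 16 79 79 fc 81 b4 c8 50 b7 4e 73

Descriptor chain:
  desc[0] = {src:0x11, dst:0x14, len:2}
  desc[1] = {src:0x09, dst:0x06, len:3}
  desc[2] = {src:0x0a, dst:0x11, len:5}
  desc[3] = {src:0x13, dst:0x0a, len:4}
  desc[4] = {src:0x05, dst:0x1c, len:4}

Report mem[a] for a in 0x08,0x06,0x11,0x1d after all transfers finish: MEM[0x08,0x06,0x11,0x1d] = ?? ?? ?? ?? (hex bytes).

D0: mem[0x14..0x15] <- [d1 18]
D1: mem[0x06..0x08] <- [02 d4 c6]
D2: mem[0x11..0x15] <- [d4 c6 7d 83 c7]
D3: mem[0x0a..0x0d] <- [7d 83 c7 79]
D4: mem[0x1c..0x1f] <- [50 02 d4 c6]
query mem[0x08]=0xc6, mem[0x06]=0x02, mem[0x11]=0xd4, mem[0x1d]=0x02

MEM[0x08,0x06,0x11,0x1d] = c6 02 d4 02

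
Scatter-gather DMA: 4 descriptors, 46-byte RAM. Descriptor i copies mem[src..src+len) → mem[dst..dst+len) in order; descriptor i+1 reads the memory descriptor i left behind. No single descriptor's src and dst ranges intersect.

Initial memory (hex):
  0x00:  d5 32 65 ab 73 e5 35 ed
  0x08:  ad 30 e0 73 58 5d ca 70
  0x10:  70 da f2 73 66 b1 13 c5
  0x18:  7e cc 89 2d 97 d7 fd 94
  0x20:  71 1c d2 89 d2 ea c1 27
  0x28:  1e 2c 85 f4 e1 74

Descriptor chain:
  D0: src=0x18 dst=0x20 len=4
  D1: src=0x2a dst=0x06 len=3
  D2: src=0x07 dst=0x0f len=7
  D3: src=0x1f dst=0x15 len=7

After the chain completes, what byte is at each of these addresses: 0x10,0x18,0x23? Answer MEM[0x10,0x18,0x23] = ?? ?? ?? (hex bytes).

MEM[0x10,0x18,0x23] = e1 89 2d

D0: mem[0x20..0x23] <- [7e cc 89 2d]
D1: mem[0x06..0x08] <- [85 f4 e1]
D2: mem[0x0f..0x15] <- [f4 e1 30 e0 73 58 5d]
D3: mem[0x15..0x1b] <- [94 7e cc 89 2d d2 ea]
query mem[0x10]=0xe1, mem[0x18]=0x89, mem[0x23]=0x2d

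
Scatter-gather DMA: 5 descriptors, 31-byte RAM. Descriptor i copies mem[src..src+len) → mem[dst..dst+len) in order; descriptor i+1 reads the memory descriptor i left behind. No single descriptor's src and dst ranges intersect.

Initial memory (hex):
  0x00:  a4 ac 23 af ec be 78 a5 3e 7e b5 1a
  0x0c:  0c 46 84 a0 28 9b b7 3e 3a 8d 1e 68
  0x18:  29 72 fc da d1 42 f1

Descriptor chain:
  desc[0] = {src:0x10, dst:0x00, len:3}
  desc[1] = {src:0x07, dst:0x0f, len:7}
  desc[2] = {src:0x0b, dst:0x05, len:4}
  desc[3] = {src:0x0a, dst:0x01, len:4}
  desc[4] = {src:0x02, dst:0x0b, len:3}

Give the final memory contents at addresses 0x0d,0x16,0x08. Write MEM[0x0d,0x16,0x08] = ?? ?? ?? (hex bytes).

#0 dst[0x00+3] := {0x28,0x9b,0xb7}
#1 dst[0x0f+7] := {0xa5,0x3e,0x7e,0xb5,0x1a,0x0c,0x46}
#2 dst[0x05+4] := {0x1a,0x0c,0x46,0x84}
#3 dst[0x01+4] := {0xb5,0x1a,0x0c,0x46}
#4 dst[0x0b+3] := {0x1a,0x0c,0x46}
query mem[0x0d]=0x46, mem[0x16]=0x1e, mem[0x08]=0x84

MEM[0x0d,0x16,0x08] = 46 1e 84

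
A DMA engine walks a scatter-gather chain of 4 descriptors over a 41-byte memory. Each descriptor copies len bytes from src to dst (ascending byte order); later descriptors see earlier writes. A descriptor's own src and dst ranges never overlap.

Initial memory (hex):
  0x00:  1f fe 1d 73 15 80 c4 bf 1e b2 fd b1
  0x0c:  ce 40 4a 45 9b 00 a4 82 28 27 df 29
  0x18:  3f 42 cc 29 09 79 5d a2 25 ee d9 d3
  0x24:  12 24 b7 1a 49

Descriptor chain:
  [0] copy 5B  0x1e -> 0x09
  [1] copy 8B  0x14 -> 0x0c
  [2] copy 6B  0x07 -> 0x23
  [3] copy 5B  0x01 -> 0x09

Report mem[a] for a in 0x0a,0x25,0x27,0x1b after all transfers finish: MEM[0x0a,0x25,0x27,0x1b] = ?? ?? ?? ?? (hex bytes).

[0] 0x1e->0x09 len=5 : 5d a2 25 ee d9
[1] 0x14->0x0c len=8 : 28 27 df 29 3f 42 cc 29
[2] 0x07->0x23 len=6 : bf 1e 5d a2 25 28
[3] 0x01->0x09 len=5 : fe 1d 73 15 80
query mem[0x0a]=0x1d, mem[0x25]=0x5d, mem[0x27]=0x25, mem[0x1b]=0x29

MEM[0x0a,0x25,0x27,0x1b] = 1d 5d 25 29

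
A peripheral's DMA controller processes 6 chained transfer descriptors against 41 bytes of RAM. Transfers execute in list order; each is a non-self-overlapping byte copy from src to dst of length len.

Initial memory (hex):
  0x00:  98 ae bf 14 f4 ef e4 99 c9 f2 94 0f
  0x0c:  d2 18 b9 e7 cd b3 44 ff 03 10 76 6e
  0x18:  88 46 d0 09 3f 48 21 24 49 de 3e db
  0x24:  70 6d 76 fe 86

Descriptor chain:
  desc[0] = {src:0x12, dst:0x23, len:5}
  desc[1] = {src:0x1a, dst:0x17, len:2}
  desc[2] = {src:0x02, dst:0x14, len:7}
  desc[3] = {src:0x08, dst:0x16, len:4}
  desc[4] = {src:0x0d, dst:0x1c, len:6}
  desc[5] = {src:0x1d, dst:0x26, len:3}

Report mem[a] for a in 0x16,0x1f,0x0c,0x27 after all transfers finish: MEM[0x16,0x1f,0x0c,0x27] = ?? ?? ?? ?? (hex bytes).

MEM[0x16,0x1f,0x0c,0x27] = c9 cd d2 e7

[0] 0x12->0x23 len=5 : 44 ff 03 10 76
[1] 0x1a->0x17 len=2 : d0 09
[2] 0x02->0x14 len=7 : bf 14 f4 ef e4 99 c9
[3] 0x08->0x16 len=4 : c9 f2 94 0f
[4] 0x0d->0x1c len=6 : 18 b9 e7 cd b3 44
[5] 0x1d->0x26 len=3 : b9 e7 cd
query mem[0x16]=0xc9, mem[0x1f]=0xcd, mem[0x0c]=0xd2, mem[0x27]=0xe7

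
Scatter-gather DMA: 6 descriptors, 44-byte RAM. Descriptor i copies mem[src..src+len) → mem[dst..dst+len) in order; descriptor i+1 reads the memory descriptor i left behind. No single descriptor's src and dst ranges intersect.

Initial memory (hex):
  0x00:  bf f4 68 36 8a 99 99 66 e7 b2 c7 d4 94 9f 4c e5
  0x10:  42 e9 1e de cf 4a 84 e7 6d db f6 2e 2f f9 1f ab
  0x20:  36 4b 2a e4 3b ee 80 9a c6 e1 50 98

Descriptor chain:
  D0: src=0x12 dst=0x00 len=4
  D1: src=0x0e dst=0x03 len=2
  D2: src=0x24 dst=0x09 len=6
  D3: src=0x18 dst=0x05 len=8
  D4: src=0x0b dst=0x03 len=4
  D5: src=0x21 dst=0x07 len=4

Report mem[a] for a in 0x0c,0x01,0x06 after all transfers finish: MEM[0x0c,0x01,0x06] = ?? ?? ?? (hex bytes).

[0] 0x12->0x00 len=4 : 1e de cf 4a
[1] 0x0e->0x03 len=2 : 4c e5
[2] 0x24->0x09 len=6 : 3b ee 80 9a c6 e1
[3] 0x18->0x05 len=8 : 6d db f6 2e 2f f9 1f ab
[4] 0x0b->0x03 len=4 : 1f ab c6 e1
[5] 0x21->0x07 len=4 : 4b 2a e4 3b
query mem[0x0c]=0xab, mem[0x01]=0xde, mem[0x06]=0xe1

MEM[0x0c,0x01,0x06] = ab de e1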